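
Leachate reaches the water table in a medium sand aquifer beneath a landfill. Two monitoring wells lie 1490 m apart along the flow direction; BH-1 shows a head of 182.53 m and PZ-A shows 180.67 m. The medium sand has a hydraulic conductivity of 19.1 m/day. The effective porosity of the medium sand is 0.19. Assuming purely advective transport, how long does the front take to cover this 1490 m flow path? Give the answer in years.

Hydraulic gradient i = (182.53 − 180.67) / 1490 = 1.86 / 1490 = 0.001248.
Darcy flux q = K · i = 19.10 × 0.001248 = 0.02384 m/day.
Seepage velocity v = q / n_e = 0.02384 / 0.19 = 0.1255 m/day.
Travel time t = L / v = 1490 / 0.1255 = 11874 days = 32.51 years.

32.5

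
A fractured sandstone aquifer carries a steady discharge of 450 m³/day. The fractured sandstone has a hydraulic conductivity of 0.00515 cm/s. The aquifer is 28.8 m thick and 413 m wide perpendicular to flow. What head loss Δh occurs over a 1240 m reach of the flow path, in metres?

Convert K: 0.00515 cm/s × 864 = 4.450 m/day.
Cross-sectional area A = 413 × 28.8 = 11894 m².
From Q = K·A·i, i = Q / (K·A) = 450 / (4.450 × 11894) = 0.008503.
Head loss Δh = i · L = 0.008503 × 1240 = 10.54 m.

10.5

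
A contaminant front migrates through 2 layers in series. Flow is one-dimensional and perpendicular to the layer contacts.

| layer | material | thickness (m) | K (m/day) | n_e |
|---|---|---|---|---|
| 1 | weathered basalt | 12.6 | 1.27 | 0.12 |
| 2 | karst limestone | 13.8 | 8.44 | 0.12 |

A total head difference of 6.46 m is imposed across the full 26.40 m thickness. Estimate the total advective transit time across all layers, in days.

5.67

With flow normal to the layers, continuity requires the same specific discharge q through every layer.
Σ(b_i/K_i) = 12.6/1.27 + 13.8/8.44 = 11.56 d.
q = Δh / Σ(b_i/K_i) = 6.46 / 11.56 = 0.5590 m/day.
In each layer the seepage velocity is v_i = q/n_i, so the layer transit time is t_i = b_i·n_i / q:
  layer 1 (weathered basalt): t_1 = 12.6 × 0.12 / 0.5590 = 2.705 d
  layer 2 (karst limestone): t_2 = 13.8 × 0.12 / 0.5590 = 2.962 d
Total t = Σ t_i = 5.667 days.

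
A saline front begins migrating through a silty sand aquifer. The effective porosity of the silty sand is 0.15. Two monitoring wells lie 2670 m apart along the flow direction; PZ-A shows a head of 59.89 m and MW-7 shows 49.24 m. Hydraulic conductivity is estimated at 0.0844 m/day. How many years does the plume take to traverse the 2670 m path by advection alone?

Hydraulic gradient i = (59.89 − 49.24) / 2670 = 10.65 / 2670 = 0.003989.
Darcy flux q = K · i = 0.08440 × 0.003989 = 0.0003367 m/day.
Seepage velocity v = q / n_e = 0.0003367 / 0.15 = 0.002244 m/day.
Travel time t = L / v = 2670 / 0.002244 = 1.190e+06 days = 3257 years.

3260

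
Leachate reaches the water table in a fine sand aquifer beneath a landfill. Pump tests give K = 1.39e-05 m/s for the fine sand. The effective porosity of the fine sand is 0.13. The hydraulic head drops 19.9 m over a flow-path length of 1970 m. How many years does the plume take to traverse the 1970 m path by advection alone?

Convert K: 1.39e-05 m/s × 86400 = 1.201 m/day.
Hydraulic gradient i = Δh / L = 19.9 / 1970 = 0.01010.
Darcy flux q = K · i = 1.201 × 0.01010 = 0.01213 m/day.
Seepage velocity v = q / n_e = 0.01213 / 0.13 = 0.09332 m/day.
Travel time t = L / v = 1970 / 0.09332 = 21110 days = 57.80 years.

57.8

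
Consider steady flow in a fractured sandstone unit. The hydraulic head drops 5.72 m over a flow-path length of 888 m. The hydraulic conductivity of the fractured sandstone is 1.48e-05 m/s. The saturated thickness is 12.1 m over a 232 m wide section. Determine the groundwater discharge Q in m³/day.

Convert K: 1.48e-05 m/s × 86400 = 1.279 m/day.
Cross-sectional area A = 232 × 12.1 = 2807 m².
Hydraulic gradient i = Δh / L = 5.72 / 888 = 0.006441.
Darcy's law: Q = K · A · i = 1.279 × 2807 × 0.006441 = 23.12 m³/day.

23.1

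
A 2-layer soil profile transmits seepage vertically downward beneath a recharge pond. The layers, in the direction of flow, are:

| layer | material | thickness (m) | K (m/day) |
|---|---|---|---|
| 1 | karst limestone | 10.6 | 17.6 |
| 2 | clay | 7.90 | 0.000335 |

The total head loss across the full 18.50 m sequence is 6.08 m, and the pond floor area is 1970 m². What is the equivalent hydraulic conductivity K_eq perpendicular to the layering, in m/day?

0.000784

Flow is perpendicular to layering, so the layers act in series and the equivalent K is the thickness-weighted harmonic mean.
Total thickness L = 10.6 + 7.90 = 18.50 m.
Σ(b_i/K_i) = 10.6/17.6 + 7.90/0.000335 = 23583 d.
K_eq = L / Σ(b_i/K_i) = 18.50 / 23583 = 0.0007845 m/day.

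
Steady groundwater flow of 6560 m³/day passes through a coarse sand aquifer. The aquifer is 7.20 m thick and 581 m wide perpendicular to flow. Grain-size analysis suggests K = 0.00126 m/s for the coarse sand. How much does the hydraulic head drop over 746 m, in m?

Convert K: 0.00126 m/s × 86400 = 108.9 m/day.
Cross-sectional area A = 581 × 7.20 = 4183 m².
From Q = K·A·i, i = Q / (K·A) = 6560 / (108.9 × 4183) = 0.01440.
Head loss Δh = i · L = 0.01440 × 746 = 10.75 m.

10.7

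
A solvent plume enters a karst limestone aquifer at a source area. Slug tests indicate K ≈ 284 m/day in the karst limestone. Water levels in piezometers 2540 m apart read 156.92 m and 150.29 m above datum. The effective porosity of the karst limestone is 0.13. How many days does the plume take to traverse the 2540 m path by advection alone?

Hydraulic gradient i = (156.92 − 150.29) / 2540 = 6.63 / 2540 = 0.002610.
Darcy flux q = K · i = 284.0 × 0.002610 = 0.7413 m/day.
Seepage velocity v = q / n_e = 0.7413 / 0.13 = 5.702 m/day.
Travel time t = L / v = 2540 / 5.702 = 445.4 days.

445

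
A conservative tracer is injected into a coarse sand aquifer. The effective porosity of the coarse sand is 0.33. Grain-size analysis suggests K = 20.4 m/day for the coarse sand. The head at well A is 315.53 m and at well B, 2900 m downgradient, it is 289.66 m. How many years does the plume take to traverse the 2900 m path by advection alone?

14.4

Hydraulic gradient i = (315.53 − 289.66) / 2900 = 25.87 / 2900 = 0.008921.
Darcy flux q = K · i = 20.40 × 0.008921 = 0.1820 m/day.
Seepage velocity v = q / n_e = 0.1820 / 0.33 = 0.5515 m/day.
Travel time t = L / v = 2900 / 0.5515 = 5259 days = 14.40 years.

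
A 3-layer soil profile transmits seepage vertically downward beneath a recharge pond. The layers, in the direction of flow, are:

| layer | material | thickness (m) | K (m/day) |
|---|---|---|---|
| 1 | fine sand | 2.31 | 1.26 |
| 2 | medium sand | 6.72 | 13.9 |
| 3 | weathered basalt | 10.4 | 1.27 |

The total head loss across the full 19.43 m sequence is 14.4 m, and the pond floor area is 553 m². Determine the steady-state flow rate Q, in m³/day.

758

Flow is perpendicular to layering, so the layers act in series and the equivalent K is the thickness-weighted harmonic mean.
Total thickness L = 2.31 + 6.72 + 10.4 = 19.43 m.
Σ(b_i/K_i) = 2.31/1.26 + 6.72/13.9 + 10.4/1.27 = 10.51 d.
K_eq = L / Σ(b_i/K_i) = 19.43 / 10.51 = 1.849 m/day.
Q = K_eq · A · (Δh/L) = 1.849 × 553 × (14.4/19.43) = 758.0 m³/day.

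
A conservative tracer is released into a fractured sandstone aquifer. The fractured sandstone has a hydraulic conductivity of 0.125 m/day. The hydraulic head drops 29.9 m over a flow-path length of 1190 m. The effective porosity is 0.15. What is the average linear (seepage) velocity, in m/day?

Hydraulic gradient i = Δh / L = 29.9 / 1190 = 0.02513.
Darcy flux q = K · i = 0.1250 × 0.02513 = 0.003141 m/day.
Seepage velocity v = q / n_e = 0.003141 / 0.15 = 0.02094 m/day.

0.0209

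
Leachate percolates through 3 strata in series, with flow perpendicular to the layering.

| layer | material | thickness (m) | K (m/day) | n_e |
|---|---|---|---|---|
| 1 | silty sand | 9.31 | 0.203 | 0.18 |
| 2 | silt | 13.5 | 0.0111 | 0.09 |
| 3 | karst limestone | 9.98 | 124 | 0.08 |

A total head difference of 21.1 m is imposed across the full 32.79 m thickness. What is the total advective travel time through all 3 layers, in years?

0.604

With flow normal to the layers, continuity requires the same specific discharge q through every layer.
Σ(b_i/K_i) = 9.31/0.203 + 13.5/0.0111 + 9.98/124 = 1262 d.
q = Δh / Σ(b_i/K_i) = 21.1 / 1262 = 0.01672 m/day.
In each layer the seepage velocity is v_i = q/n_i, so the layer transit time is t_i = b_i·n_i / q:
  layer 1 (silty sand): t_1 = 9.31 × 0.18 / 0.01672 = 100.2 d
  layer 2 (silt): t_2 = 13.5 × 0.09 / 0.01672 = 72.68 d
  layer 3 (karst limestone): t_3 = 9.98 × 0.08 / 0.01672 = 47.76 d
Total t = Σ t_i = 220.7 days = 0.6042 years.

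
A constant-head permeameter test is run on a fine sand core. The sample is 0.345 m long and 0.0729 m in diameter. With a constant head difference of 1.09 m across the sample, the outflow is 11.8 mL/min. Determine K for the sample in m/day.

Cross-sectional area A = π·(d/2)² = π × (0.0729/2)² = 0.004174 m².
Convert discharge: 11.8 mL/min = 1.967e-07 m³/s.
Darcy's law rearranged: K = Q·L / (A·Δh) = 1.967e-07 × 0.345 / (0.004174 × 1.09) = 1.491e-05 m/s = 1.289 m/day.

1.29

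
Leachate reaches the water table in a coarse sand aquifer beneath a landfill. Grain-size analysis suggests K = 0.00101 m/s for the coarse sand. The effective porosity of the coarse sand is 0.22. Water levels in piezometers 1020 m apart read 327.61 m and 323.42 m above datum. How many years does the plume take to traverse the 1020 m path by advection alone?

1.71

Convert K: 0.00101 m/s × 86400 = 87.26 m/day.
Hydraulic gradient i = (327.61 − 323.42) / 1020 = 4.19 / 1020 = 0.004108.
Darcy flux q = K · i = 87.26 × 0.004108 = 0.3585 m/day.
Seepage velocity v = q / n_e = 0.3585 / 0.22 = 1.629 m/day.
Travel time t = L / v = 1020 / 1.629 = 626.0 days = 1.714 years.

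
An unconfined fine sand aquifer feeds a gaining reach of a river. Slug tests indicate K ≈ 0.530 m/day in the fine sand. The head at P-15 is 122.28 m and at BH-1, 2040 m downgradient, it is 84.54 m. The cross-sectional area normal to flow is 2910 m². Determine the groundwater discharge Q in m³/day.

28.5

Hydraulic gradient i = (122.28 − 84.54) / 2040 = 37.74 / 2040 = 0.01850.
Darcy's law: Q = K · A · i = 0.5300 × 2910 × 0.01850 = 28.53 m³/day.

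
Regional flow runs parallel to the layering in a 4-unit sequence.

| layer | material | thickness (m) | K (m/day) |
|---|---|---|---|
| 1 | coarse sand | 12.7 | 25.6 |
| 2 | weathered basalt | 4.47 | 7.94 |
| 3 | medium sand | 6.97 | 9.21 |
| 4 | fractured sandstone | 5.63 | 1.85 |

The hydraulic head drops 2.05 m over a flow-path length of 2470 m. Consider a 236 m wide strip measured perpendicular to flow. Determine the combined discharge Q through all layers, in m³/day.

85.2

Flow is parallel to layering, so each bed carries its own Darcy discharge and the transmissivities add.
Σ(K_i·b_i) = 25.6×12.7 + 7.94×4.47 + 9.21×6.97 + 1.85×5.63 = 435.2 m²/day.
Hydraulic gradient i = Δh / L = 2.05 / 2470 = 0.0008300.
Q = Σ(K_i·b_i) · W · i = 435.2 × 236 × 0.0008300 = 85.25 m³/day.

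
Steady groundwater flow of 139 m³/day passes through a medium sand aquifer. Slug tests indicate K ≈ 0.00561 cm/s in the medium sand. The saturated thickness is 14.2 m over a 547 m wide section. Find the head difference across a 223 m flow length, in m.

Convert K: 0.00561 cm/s × 864 = 4.847 m/day.
Cross-sectional area A = 547 × 14.2 = 7767 m².
From Q = K·A·i, i = Q / (K·A) = 139 / (4.847 × 7767) = 0.003692.
Head loss Δh = i · L = 0.003692 × 223 = 0.8233 m.

0.823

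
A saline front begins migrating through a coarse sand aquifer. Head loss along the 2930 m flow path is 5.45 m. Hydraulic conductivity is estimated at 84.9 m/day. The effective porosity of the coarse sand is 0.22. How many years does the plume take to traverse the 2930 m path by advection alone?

Hydraulic gradient i = Δh / L = 5.45 / 2930 = 0.001860.
Darcy flux q = K · i = 84.90 × 0.001860 = 0.1579 m/day.
Seepage velocity v = q / n_e = 0.1579 / 0.22 = 0.7178 m/day.
Travel time t = L / v = 2930 / 0.7178 = 4082 days = 11.18 years.

11.2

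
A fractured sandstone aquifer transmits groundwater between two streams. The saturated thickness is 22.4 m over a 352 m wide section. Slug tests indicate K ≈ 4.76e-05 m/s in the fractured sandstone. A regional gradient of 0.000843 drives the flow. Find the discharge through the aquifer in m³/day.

Convert K: 4.76e-05 m/s × 86400 = 4.113 m/day.
Cross-sectional area A = 352 × 22.4 = 7885 m².
Hydraulic gradient i = 0.000843.
Darcy's law: Q = K · A · i = 4.113 × 7885 × 0.0008430 = 27.34 m³/day.

27.3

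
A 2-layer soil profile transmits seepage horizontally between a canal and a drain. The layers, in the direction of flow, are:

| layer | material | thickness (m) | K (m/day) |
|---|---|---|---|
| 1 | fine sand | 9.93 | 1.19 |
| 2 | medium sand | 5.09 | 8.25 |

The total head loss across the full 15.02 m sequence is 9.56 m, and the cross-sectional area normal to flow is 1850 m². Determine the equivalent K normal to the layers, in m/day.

Flow is perpendicular to layering, so the layers act in series and the equivalent K is the thickness-weighted harmonic mean.
Total thickness L = 9.93 + 5.09 = 15.02 m.
Σ(b_i/K_i) = 9.93/1.19 + 5.09/8.25 = 8.962 d.
K_eq = L / Σ(b_i/K_i) = 15.02 / 8.962 = 1.676 m/day.

1.68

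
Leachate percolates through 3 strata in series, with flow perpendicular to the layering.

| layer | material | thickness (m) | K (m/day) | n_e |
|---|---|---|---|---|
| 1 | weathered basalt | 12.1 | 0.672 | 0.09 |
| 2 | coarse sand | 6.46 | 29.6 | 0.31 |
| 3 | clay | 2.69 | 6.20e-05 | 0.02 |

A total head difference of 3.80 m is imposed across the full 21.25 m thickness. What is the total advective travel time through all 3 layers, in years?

With flow normal to the layers, continuity requires the same specific discharge q through every layer.
Σ(b_i/K_i) = 12.1/0.672 + 6.46/29.6 + 2.69/6.20e-05 = 43405 d.
q = Δh / Σ(b_i/K_i) = 3.80 / 43405 = 8.755e-05 m/day.
In each layer the seepage velocity is v_i = q/n_i, so the layer transit time is t_i = b_i·n_i / q:
  layer 1 (weathered basalt): t_1 = 12.1 × 0.09 / 8.755e-05 = 12439 d
  layer 2 (coarse sand): t_2 = 6.46 × 0.31 / 8.755e-05 = 22875 d
  layer 3 (clay): t_3 = 2.69 × 0.02 / 8.755e-05 = 614.5 d
Total t = Σ t_i = 35928 days = 98.37 years.

98.4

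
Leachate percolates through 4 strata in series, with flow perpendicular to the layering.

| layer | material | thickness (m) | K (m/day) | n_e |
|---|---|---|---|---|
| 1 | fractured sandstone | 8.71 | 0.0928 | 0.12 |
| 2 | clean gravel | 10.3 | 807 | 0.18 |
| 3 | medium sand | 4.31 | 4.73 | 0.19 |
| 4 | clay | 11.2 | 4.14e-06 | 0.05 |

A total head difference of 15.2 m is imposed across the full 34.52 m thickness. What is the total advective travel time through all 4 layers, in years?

2080

With flow normal to the layers, continuity requires the same specific discharge q through every layer.
Σ(b_i/K_i) = 8.71/0.0928 + 10.3/807 + 4.31/4.73 + 11.2/4.14e-06 = 2.705e+06 d.
q = Δh / Σ(b_i/K_i) = 15.2 / 2.705e+06 = 5.618e-06 m/day.
In each layer the seepage velocity is v_i = q/n_i, so the layer transit time is t_i = b_i·n_i / q:
  layer 1 (fractured sandstone): t_1 = 8.71 × 0.12 / 5.618e-06 = 1.860e+05 d
  layer 2 (clean gravel): t_2 = 10.3 × 0.18 / 5.618e-06 = 3.300e+05 d
  layer 3 (medium sand): t_3 = 4.31 × 0.19 / 5.618e-06 = 1.458e+05 d
  layer 4 (clay): t_4 = 11.2 × 0.05 / 5.618e-06 = 99673 d
Total t = Σ t_i = 7.614e+05 days = 2085 years.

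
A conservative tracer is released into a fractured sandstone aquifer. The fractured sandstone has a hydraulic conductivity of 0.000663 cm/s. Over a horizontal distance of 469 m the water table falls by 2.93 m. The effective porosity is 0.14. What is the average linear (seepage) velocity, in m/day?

0.0256

Convert K: 0.000663 cm/s × 864 = 0.5728 m/day.
Hydraulic gradient i = Δh / L = 2.93 / 469 = 0.006247.
Darcy flux q = K · i = 0.5728 × 0.006247 = 0.003579 m/day.
Seepage velocity v = q / n_e = 0.003579 / 0.14 = 0.02556 m/day.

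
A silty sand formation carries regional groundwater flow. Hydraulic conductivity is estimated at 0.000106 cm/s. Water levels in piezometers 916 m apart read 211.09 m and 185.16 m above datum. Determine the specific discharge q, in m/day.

Convert K: 0.000106 cm/s × 864 = 0.09158 m/day.
Hydraulic gradient i = (211.09 − 185.16) / 916 = 25.93 / 916 = 0.02831.
Specific discharge q = K · i = 0.09158 × 0.02831 = 0.002593 m/day.

0.00259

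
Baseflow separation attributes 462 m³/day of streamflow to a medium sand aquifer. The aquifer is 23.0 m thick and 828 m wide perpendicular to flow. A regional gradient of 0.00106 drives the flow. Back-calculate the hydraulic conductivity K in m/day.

Cross-sectional area A = 828 × 23.0 = 19044 m².
Hydraulic gradient i = 0.00106.
From Q = K·A·i, K = Q / (A·i) = 462 / (19044 × 0.001060) = 22.89 m/day.

22.9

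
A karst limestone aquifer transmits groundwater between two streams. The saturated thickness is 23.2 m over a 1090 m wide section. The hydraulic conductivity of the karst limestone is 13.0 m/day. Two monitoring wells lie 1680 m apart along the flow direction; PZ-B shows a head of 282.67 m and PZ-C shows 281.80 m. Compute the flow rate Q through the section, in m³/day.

170

Cross-sectional area A = 1090 × 23.2 = 25288 m².
Hydraulic gradient i = (282.67 − 281.80) / 1680 = 0.87 / 1680 = 0.0005179.
Darcy's law: Q = K · A · i = 13.00 × 25288 × 0.0005179 = 170.2 m³/day.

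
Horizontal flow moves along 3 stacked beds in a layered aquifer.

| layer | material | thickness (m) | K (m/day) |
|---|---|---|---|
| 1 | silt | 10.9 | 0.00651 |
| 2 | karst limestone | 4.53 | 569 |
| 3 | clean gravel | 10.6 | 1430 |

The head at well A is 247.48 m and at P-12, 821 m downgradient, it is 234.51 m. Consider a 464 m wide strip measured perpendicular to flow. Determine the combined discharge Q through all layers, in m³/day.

Flow is parallel to layering, so each bed carries its own Darcy discharge and the transmissivities add.
Σ(K_i·b_i) = 0.00651×10.9 + 569×4.53 + 1430×10.6 = 17736 m²/day.
Hydraulic gradient i = (247.48 − 234.51) / 821 = 12.97 / 821 = 0.01580.
Q = Σ(K_i·b_i) · W · i = 17736 × 464 × 0.01580 = 1.300e+05 m³/day.

130000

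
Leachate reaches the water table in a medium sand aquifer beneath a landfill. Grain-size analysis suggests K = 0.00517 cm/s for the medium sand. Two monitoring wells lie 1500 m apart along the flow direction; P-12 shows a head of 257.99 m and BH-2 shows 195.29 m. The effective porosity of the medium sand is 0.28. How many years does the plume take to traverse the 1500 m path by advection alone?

6.16

Convert K: 0.00517 cm/s × 864 = 4.467 m/day.
Hydraulic gradient i = (257.99 − 195.29) / 1500 = 62.7 / 1500 = 0.04180.
Darcy flux q = K · i = 4.467 × 0.04180 = 0.1867 m/day.
Seepage velocity v = q / n_e = 0.1867 / 0.28 = 0.6668 m/day.
Travel time t = L / v = 1500 / 0.6668 = 2249 days = 6.159 years.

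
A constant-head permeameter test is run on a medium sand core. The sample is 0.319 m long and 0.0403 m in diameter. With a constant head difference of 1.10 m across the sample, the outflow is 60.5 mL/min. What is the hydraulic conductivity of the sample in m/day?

Cross-sectional area A = π·(d/2)² = π × (0.0403/2)² = 0.001276 m².
Convert discharge: 60.5 mL/min = 1.008e-06 m³/s.
Darcy's law rearranged: K = Q·L / (A·Δh) = 1.008e-06 × 0.319 / (0.001276 × 1.10) = 0.0002292 m/s = 19.81 m/day.

19.8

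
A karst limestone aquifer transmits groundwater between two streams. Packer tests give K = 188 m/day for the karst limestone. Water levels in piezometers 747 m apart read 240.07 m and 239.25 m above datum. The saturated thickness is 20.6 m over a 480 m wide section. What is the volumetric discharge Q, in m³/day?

Cross-sectional area A = 480 × 20.6 = 9888 m².
Hydraulic gradient i = (240.07 − 239.25) / 747 = 0.82 / 747 = 0.001098.
Darcy's law: Q = K · A · i = 188.0 × 9888 × 0.001098 = 2041 m³/day.

2040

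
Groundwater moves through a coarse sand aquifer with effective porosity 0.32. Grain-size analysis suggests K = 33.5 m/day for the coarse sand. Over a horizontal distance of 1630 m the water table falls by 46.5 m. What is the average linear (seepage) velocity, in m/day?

Hydraulic gradient i = Δh / L = 46.5 / 1630 = 0.02853.
Darcy flux q = K · i = 33.50 × 0.02853 = 0.9557 m/day.
Seepage velocity v = q / n_e = 0.9557 / 0.32 = 2.986 m/day.

2.99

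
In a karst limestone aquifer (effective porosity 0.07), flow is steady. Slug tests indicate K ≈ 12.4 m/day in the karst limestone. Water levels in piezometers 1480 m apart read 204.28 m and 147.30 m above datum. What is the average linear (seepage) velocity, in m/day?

6.82

Hydraulic gradient i = (204.28 − 147.30) / 1480 = 56.98 / 1480 = 0.03850.
Darcy flux q = K · i = 12.40 × 0.03850 = 0.4774 m/day.
Seepage velocity v = q / n_e = 0.4774 / 0.07 = 6.820 m/day.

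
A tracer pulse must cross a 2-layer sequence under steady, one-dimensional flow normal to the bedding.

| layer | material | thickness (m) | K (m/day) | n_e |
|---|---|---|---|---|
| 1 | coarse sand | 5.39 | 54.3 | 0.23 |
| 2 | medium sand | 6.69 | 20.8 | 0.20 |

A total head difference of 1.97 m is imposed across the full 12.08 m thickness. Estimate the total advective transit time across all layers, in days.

With flow normal to the layers, continuity requires the same specific discharge q through every layer.
Σ(b_i/K_i) = 5.39/54.3 + 6.69/20.8 = 0.4209 d.
q = Δh / Σ(b_i/K_i) = 1.97 / 0.4209 = 4.680 m/day.
In each layer the seepage velocity is v_i = q/n_i, so the layer transit time is t_i = b_i·n_i / q:
  layer 1 (coarse sand): t_1 = 5.39 × 0.23 / 4.680 = 0.2649 d
  layer 2 (medium sand): t_2 = 6.69 × 0.20 / 4.680 = 0.2859 d
Total t = Σ t_i = 0.5507 days.

0.551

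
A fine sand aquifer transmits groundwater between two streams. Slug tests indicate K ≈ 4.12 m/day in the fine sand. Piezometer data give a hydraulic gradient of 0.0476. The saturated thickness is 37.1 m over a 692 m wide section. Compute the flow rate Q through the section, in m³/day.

5030

Cross-sectional area A = 692 × 37.1 = 25673 m².
Hydraulic gradient i = 0.0476.
Darcy's law: Q = K · A · i = 4.120 × 25673 × 0.04760 = 5035 m³/day.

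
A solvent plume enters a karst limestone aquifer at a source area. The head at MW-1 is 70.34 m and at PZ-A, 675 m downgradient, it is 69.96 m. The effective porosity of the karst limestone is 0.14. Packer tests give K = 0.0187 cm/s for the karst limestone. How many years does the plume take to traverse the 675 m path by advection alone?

Convert K: 0.0187 cm/s × 864 = 16.16 m/day.
Hydraulic gradient i = (70.34 − 69.96) / 675 = 0.38 / 675 = 0.0005630.
Darcy flux q = K · i = 16.16 × 0.0005630 = 0.009096 m/day.
Seepage velocity v = q / n_e = 0.009096 / 0.14 = 0.06497 m/day.
Travel time t = L / v = 675 / 0.06497 = 10390 days = 28.45 years.

28.4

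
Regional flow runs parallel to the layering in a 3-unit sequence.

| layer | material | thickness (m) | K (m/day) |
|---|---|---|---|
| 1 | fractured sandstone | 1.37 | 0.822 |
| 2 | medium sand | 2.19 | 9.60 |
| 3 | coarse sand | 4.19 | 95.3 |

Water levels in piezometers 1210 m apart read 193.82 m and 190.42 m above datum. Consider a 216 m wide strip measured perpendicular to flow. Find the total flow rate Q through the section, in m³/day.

256

Flow is parallel to layering, so each bed carries its own Darcy discharge and the transmissivities add.
Σ(K_i·b_i) = 0.822×1.37 + 9.60×2.19 + 95.3×4.19 = 421.5 m²/day.
Hydraulic gradient i = (193.82 − 190.42) / 1210 = 3.4 / 1210 = 0.002810.
Q = Σ(K_i·b_i) · W · i = 421.5 × 216 × 0.002810 = 255.8 m³/day.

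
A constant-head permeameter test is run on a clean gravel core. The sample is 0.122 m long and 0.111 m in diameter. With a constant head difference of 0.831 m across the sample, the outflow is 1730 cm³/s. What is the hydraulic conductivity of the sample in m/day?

Cross-sectional area A = π·(d/2)² = π × (0.111/2)² = 0.009677 m².
Convert discharge: 1730 cm³/s = 0.001730 m³/s.
Darcy's law rearranged: K = Q·L / (A·Δh) = 0.001730 × 0.122 / (0.009677 × 0.831) = 0.02625 m/s = 2268 m/day.

2270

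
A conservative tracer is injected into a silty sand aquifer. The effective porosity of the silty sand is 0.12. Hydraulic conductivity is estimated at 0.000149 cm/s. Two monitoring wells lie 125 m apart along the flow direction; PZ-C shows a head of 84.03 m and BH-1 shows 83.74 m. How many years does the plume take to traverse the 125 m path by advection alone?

138

Convert K: 0.000149 cm/s × 864 = 0.1287 m/day.
Hydraulic gradient i = (84.03 − 83.74) / 125 = 0.29 / 125 = 0.002320.
Darcy flux q = K · i = 0.1287 × 0.002320 = 0.0002987 m/day.
Seepage velocity v = q / n_e = 0.0002987 / 0.12 = 0.002489 m/day.
Travel time t = L / v = 125 / 0.002489 = 50223 days = 137.5 years.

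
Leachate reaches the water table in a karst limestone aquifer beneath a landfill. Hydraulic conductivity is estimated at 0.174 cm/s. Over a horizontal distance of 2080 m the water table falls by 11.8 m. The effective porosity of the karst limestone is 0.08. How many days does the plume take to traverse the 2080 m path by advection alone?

Convert K: 0.174 cm/s × 864 = 150.3 m/day.
Hydraulic gradient i = Δh / L = 11.8 / 2080 = 0.005673.
Darcy flux q = K · i = 150.3 × 0.005673 = 0.8529 m/day.
Seepage velocity v = q / n_e = 0.8529 / 0.08 = 10.66 m/day.
Travel time t = L / v = 2080 / 10.66 = 195.1 days.

195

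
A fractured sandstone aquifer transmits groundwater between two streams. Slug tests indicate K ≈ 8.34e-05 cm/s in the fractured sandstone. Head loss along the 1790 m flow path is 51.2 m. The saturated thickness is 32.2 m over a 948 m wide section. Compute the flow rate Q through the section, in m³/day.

62.9

Convert K: 8.34e-05 cm/s × 864 = 0.07206 m/day.
Cross-sectional area A = 948 × 32.2 = 30526 m².
Hydraulic gradient i = Δh / L = 51.2 / 1790 = 0.02860.
Darcy's law: Q = K · A · i = 0.07206 × 30526 × 0.02860 = 62.92 m³/day.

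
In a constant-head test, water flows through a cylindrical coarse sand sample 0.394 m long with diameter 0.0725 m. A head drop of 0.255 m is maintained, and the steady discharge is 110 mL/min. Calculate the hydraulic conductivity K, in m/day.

59.3

Cross-sectional area A = π·(d/2)² = π × (0.0725/2)² = 0.004128 m².
Convert discharge: 110 mL/min = 1.833e-06 m³/s.
Darcy's law rearranged: K = Q·L / (A·Δh) = 1.833e-06 × 0.394 / (0.004128 × 0.255) = 0.0006862 m/s = 59.29 m/day.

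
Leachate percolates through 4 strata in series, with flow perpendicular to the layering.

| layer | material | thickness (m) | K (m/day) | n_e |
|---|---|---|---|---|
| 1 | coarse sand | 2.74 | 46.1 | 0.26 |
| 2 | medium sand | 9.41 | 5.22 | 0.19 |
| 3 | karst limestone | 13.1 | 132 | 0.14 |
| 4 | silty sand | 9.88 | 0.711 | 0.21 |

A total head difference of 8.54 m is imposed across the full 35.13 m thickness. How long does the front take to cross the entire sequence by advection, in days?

With flow normal to the layers, continuity requires the same specific discharge q through every layer.
Σ(b_i/K_i) = 2.74/46.1 + 9.41/5.22 + 13.1/132 + 9.88/0.711 = 15.86 d.
q = Δh / Σ(b_i/K_i) = 8.54 / 15.86 = 0.5386 m/day.
In each layer the seepage velocity is v_i = q/n_i, so the layer transit time is t_i = b_i·n_i / q:
  layer 1 (coarse sand): t_1 = 2.74 × 0.26 / 0.5386 = 1.323 d
  layer 2 (medium sand): t_2 = 9.41 × 0.19 / 0.5386 = 3.320 d
  layer 3 (karst limestone): t_3 = 13.1 × 0.14 / 0.5386 = 3.405 d
  layer 4 (silty sand): t_4 = 9.88 × 0.21 / 0.5386 = 3.853 d
Total t = Σ t_i = 11.90 days.

11.9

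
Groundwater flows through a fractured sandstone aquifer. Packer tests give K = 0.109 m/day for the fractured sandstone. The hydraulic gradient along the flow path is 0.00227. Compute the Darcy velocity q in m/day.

Hydraulic gradient i = 0.00227.
Specific discharge q = K · i = 0.1090 × 0.002270 = 0.0002474 m/day.

0.000247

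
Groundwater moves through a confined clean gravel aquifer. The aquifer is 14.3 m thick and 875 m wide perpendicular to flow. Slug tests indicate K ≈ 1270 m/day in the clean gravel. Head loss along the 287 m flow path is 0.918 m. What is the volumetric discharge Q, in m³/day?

50800

Cross-sectional area A = 875 × 14.3 = 12512 m².
Hydraulic gradient i = Δh / L = 0.918 / 287 = 0.003199.
Darcy's law: Q = K · A · i = 1270 × 12512 × 0.003199 = 50829 m³/day.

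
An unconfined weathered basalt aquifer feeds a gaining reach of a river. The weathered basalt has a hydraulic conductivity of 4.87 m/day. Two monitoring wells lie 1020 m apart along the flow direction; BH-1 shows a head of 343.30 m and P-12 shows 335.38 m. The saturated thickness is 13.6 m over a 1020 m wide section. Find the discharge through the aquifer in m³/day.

525

Cross-sectional area A = 1020 × 13.6 = 13872 m².
Hydraulic gradient i = (343.30 − 335.38) / 1020 = 7.92 / 1020 = 0.007765.
Darcy's law: Q = K · A · i = 4.870 × 13872 × 0.007765 = 524.6 m³/day.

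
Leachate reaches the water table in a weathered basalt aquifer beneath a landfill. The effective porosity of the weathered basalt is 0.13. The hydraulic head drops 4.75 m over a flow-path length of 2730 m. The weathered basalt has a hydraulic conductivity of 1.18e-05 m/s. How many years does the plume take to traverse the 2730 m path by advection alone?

548

Convert K: 1.18e-05 m/s × 86400 = 1.020 m/day.
Hydraulic gradient i = Δh / L = 4.75 / 2730 = 0.001740.
Darcy flux q = K · i = 1.020 × 0.001740 = 0.001774 m/day.
Seepage velocity v = q / n_e = 0.001774 / 0.13 = 0.01365 m/day.
Travel time t = L / v = 2730 / 0.01365 = 2.001e+05 days = 547.8 years.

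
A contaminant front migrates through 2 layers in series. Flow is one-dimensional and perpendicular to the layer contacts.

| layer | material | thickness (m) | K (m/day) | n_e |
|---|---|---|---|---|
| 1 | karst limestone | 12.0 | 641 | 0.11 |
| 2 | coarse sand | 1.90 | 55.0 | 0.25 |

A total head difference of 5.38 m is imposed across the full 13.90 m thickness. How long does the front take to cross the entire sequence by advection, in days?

With flow normal to the layers, continuity requires the same specific discharge q through every layer.
Σ(b_i/K_i) = 12.0/641 + 1.90/55.0 = 0.05327 d.
q = Δh / Σ(b_i/K_i) = 5.38 / 0.05327 = 101.0 m/day.
In each layer the seepage velocity is v_i = q/n_i, so the layer transit time is t_i = b_i·n_i / q:
  layer 1 (karst limestone): t_1 = 12.0 × 0.11 / 101.0 = 0.01307 d
  layer 2 (coarse sand): t_2 = 1.90 × 0.25 / 101.0 = 0.004703 d
Total t = Σ t_i = 0.01777 days.

0.0178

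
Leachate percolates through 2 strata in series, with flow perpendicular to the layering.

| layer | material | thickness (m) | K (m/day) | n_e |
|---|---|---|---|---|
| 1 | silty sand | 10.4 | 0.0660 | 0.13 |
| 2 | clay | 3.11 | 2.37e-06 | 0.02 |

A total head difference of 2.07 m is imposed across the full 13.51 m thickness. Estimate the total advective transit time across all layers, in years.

2450

With flow normal to the layers, continuity requires the same specific discharge q through every layer.
Σ(b_i/K_i) = 10.4/0.0660 + 3.11/2.37e-06 = 1.312e+06 d.
q = Δh / Σ(b_i/K_i) = 2.07 / 1.312e+06 = 1.577e-06 m/day.
In each layer the seepage velocity is v_i = q/n_i, so the layer transit time is t_i = b_i·n_i / q:
  layer 1 (silty sand): t_1 = 10.4 × 0.13 / 1.577e-06 = 8.572e+05 d
  layer 2 (clay): t_2 = 3.11 × 0.02 / 1.577e-06 = 39435 d
Total t = Σ t_i = 8.966e+05 days = 2455 years.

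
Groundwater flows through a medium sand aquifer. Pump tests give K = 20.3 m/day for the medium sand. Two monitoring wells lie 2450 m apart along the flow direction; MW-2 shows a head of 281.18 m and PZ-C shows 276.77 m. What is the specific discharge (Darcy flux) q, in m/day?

Hydraulic gradient i = (281.18 − 276.77) / 2450 = 4.41 / 2450 = 0.001800.
Specific discharge q = K · i = 20.30 × 0.001800 = 0.03654 m/day.

0.0365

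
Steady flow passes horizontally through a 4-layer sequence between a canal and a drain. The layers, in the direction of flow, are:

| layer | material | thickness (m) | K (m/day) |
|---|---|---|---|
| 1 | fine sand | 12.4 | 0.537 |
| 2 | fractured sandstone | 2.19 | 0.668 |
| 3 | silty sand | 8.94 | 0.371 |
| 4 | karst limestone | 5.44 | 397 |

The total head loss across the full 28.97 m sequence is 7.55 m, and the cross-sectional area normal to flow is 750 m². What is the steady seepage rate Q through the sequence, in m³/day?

Flow is perpendicular to layering, so the layers act in series and the equivalent K is the thickness-weighted harmonic mean.
Total thickness L = 12.4 + 2.19 + 8.94 + 5.44 = 28.97 m.
Σ(b_i/K_i) = 12.4/0.537 + 2.19/0.668 + 8.94/0.371 + 5.44/397 = 50.48 d.
K_eq = L / Σ(b_i/K_i) = 28.97 / 50.48 = 0.5739 m/day.
Q = K_eq · A · (Δh/L) = 0.5739 × 750 × (7.55/28.97) = 112.2 m³/day.

112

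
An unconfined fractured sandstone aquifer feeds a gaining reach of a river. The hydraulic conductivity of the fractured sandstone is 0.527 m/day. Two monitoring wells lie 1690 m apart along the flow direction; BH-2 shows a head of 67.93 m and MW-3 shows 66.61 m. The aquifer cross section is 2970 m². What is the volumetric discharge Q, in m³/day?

Hydraulic gradient i = (67.93 − 66.61) / 1690 = 1.32 / 1690 = 0.0007811.
Darcy's law: Q = K · A · i = 0.5270 × 2970 × 0.0007811 = 1.223 m³/day.

1.22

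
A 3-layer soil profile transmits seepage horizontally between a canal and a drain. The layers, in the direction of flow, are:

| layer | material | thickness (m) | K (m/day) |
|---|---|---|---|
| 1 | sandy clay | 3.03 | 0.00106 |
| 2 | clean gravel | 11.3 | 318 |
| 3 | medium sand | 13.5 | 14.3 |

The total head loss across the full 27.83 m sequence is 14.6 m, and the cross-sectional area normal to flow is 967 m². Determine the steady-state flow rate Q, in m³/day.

4.94

Flow is perpendicular to layering, so the layers act in series and the equivalent K is the thickness-weighted harmonic mean.
Total thickness L = 3.03 + 11.3 + 13.5 = 27.83 m.
Σ(b_i/K_i) = 3.03/0.00106 + 11.3/318 + 13.5/14.3 = 2859 d.
K_eq = L / Σ(b_i/K_i) = 27.83 / 2859 = 0.009733 m/day.
Q = K_eq · A · (Δh/L) = 0.009733 × 967 × (14.6/27.83) = 4.937 m³/day.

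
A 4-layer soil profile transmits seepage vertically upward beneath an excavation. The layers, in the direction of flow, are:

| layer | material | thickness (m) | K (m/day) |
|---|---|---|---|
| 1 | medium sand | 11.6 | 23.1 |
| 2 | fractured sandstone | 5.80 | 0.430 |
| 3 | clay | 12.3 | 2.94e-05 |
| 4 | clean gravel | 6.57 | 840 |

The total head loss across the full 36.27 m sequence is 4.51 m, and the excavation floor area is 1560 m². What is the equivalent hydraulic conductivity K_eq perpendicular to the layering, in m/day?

8.67e-05

Flow is perpendicular to layering, so the layers act in series and the equivalent K is the thickness-weighted harmonic mean.
Total thickness L = 11.6 + 5.80 + 12.3 + 6.57 = 36.27 m.
Σ(b_i/K_i) = 11.6/23.1 + 5.80/0.430 + 12.3/2.94e-05 + 6.57/840 = 4.184e+05 d.
K_eq = L / Σ(b_i/K_i) = 36.27 / 4.184e+05 = 8.669e-05 m/day.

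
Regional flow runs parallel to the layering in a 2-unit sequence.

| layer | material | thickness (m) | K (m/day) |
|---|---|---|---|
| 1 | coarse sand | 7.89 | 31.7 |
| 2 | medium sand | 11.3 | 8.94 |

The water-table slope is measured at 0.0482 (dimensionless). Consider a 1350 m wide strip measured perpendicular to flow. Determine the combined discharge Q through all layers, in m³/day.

Flow is parallel to layering, so each bed carries its own Darcy discharge and the transmissivities add.
Σ(K_i·b_i) = 31.7×7.89 + 8.94×11.3 = 351.1 m²/day.
Hydraulic gradient i = 0.0482.
Q = Σ(K_i·b_i) · W · i = 351.1 × 1350 × 0.04820 = 22848 m³/day.

22800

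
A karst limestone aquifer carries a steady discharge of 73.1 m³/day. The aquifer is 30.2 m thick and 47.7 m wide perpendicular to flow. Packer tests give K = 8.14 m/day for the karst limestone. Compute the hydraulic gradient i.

Cross-sectional area A = 47.7 × 30.2 = 1441 m².
From Q = K·A·i, i = Q / (K·A) = 73.1 / (8.140 × 1441) = 0.006234.

0.00623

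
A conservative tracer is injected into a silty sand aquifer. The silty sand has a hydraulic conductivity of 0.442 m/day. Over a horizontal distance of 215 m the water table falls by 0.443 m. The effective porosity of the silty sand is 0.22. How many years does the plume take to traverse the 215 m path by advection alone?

142

Hydraulic gradient i = Δh / L = 0.443 / 215 = 0.002060.
Darcy flux q = K · i = 0.4420 × 0.002060 = 0.0009107 m/day.
Seepage velocity v = q / n_e = 0.0009107 / 0.22 = 0.004140 m/day.
Travel time t = L / v = 215 / 0.004140 = 51937 days = 142.2 years.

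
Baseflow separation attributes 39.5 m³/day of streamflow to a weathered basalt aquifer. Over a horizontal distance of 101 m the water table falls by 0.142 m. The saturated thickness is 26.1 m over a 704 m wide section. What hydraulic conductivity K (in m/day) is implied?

1.53

Cross-sectional area A = 704 × 26.1 = 18374 m².
Hydraulic gradient i = Δh / L = 0.142 / 101 = 0.001406.
From Q = K·A·i, K = Q / (A·i) = 39.5 / (18374 × 0.001406) = 1.529 m/day.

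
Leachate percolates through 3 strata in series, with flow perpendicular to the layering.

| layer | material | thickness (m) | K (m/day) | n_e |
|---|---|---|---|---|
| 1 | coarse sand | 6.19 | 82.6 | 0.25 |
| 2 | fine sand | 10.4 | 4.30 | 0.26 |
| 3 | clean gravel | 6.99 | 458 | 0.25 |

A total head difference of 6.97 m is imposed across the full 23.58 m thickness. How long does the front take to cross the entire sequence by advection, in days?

2.16

With flow normal to the layers, continuity requires the same specific discharge q through every layer.
Σ(b_i/K_i) = 6.19/82.6 + 10.4/4.30 + 6.99/458 = 2.509 d.
q = Δh / Σ(b_i/K_i) = 6.97 / 2.509 = 2.778 m/day.
In each layer the seepage velocity is v_i = q/n_i, so the layer transit time is t_i = b_i·n_i / q:
  layer 1 (coarse sand): t_1 = 6.19 × 0.25 / 2.778 = 0.5570 d
  layer 2 (fine sand): t_2 = 10.4 × 0.26 / 2.778 = 0.9733 d
  layer 3 (clean gravel): t_3 = 6.99 × 0.25 / 2.778 = 0.6290 d
Total t = Σ t_i = 2.159 days.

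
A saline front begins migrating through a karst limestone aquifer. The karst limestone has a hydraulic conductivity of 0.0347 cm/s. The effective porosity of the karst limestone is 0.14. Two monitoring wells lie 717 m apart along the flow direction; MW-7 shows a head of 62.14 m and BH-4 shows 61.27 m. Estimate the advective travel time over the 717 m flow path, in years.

Convert K: 0.0347 cm/s × 864 = 29.98 m/day.
Hydraulic gradient i = (62.14 − 61.27) / 717 = 0.87 / 717 = 0.001213.
Darcy flux q = K · i = 29.98 × 0.001213 = 0.03638 m/day.
Seepage velocity v = q / n_e = 0.03638 / 0.14 = 0.2598 m/day.
Travel time t = L / v = 717 / 0.2598 = 2759 days = 7.555 years.

7.55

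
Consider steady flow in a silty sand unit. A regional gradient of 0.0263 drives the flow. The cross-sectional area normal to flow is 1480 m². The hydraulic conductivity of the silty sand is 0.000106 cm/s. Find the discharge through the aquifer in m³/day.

Convert K: 0.000106 cm/s × 864 = 0.09158 m/day.
Hydraulic gradient i = 0.0263.
Darcy's law: Q = K · A · i = 0.09158 × 1480 × 0.02630 = 3.565 m³/day.

3.56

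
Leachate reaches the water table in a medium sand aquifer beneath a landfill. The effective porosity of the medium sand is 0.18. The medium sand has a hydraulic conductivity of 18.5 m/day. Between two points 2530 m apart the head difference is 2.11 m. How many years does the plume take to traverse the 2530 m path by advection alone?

Hydraulic gradient i = Δh / L = 2.11 / 2530 = 0.0008340.
Darcy flux q = K · i = 18.50 × 0.0008340 = 0.01543 m/day.
Seepage velocity v = q / n_e = 0.01543 / 0.18 = 0.08572 m/day.
Travel time t = L / v = 2530 / 0.08572 = 29516 days = 80.81 years.

80.8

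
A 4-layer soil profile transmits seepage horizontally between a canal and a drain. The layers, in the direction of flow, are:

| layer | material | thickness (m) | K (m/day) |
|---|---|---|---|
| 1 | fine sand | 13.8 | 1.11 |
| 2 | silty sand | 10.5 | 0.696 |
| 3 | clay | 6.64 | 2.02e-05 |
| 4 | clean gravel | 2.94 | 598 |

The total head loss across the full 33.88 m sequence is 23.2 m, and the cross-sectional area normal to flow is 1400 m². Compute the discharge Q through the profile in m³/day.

Flow is perpendicular to layering, so the layers act in series and the equivalent K is the thickness-weighted harmonic mean.
Total thickness L = 13.8 + 10.5 + 6.64 + 2.94 = 33.88 m.
Σ(b_i/K_i) = 13.8/1.11 + 10.5/0.696 + 6.64/2.02e-05 + 2.94/598 = 3.287e+05 d.
K_eq = L / Σ(b_i/K_i) = 33.88 / 3.287e+05 = 0.0001031 m/day.
Q = K_eq · A · (Δh/L) = 0.0001031 × 1400 × (23.2/33.88) = 0.09880 m³/day.

0.0988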